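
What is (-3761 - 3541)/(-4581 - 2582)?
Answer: 7302/7163 ≈ 1.0194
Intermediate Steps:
(-3761 - 3541)/(-4581 - 2582) = -7302/(-7163) = -7302*(-1/7163) = 7302/7163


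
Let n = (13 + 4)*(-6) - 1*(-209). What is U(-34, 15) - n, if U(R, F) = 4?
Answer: -103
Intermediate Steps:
n = 107 (n = 17*(-6) + 209 = -102 + 209 = 107)
U(-34, 15) - n = 4 - 1*107 = 4 - 107 = -103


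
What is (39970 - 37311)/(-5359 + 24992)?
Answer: 2659/19633 ≈ 0.13544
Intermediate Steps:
(39970 - 37311)/(-5359 + 24992) = 2659/19633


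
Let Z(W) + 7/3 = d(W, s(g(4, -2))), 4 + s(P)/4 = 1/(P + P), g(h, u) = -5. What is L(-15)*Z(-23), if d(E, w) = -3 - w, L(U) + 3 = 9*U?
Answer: -7636/5 ≈ -1527.2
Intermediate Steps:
s(P) = -16 + 2/P (s(P) = -16 + 4/(P + P) = -16 + 4/((2*P)) = -16 + 4*(1/(2*P)) = -16 + 2/P)
L(U) = -3 + 9*U
Z(W) = 166/15 (Z(W) = -7/3 + (-3 - (-16 + 2/(-5))) = -7/3 + (-3 - (-16 + 2*(-1/5))) = -7/3 + (-3 - (-16 - 2/5)) = -7/3 + (-3 - 1*(-82/5)) = -7/3 + (-3 + 82/5) = -7/3 + 67/5 = 166/15)
L(-15)*Z(-23) = (-3 + 9*(-15))*(166/15) = (-3 - 135)*(166/15) = -138*166/15 = -7636/5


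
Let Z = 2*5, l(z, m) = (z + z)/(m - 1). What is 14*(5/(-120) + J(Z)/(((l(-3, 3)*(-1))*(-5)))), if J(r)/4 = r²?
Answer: -4487/12 ≈ -373.92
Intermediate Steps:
l(z, m) = 2*z/(-1 + m) (l(z, m) = (2*z)/(-1 + m) = 2*z/(-1 + m))
Z = 10
J(r) = 4*r²
14*(5/(-120) + J(Z)/(((l(-3, 3)*(-1))*(-5)))) = 14*(5/(-120) + (4*10²)/((((2*(-3)/(-1 + 3))*(-1))*(-5)))) = 14*(5*(-1/120) + (4*100)/((((2*(-3)/2)*(-1))*(-5)))) = 14*(-1/24 + 400/((((2*(-3)*(½))*(-1))*(-5)))) = 14*(-1/24 + 400/((-3*(-1)*(-5)))) = 14*(-1/24 + 400/((3*(-5)))) = 14*(-1/24 + 400/(-15)) = 14*(-1/24 + 400*(-1/15)) = 14*(-1/24 - 80/3) = 14*(-641/24) = -4487/12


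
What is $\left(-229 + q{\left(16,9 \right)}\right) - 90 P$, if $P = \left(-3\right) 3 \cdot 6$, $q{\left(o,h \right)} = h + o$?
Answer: $4656$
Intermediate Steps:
$P = -54$ ($P = \left(-9\right) 6 = -54$)
$\left(-229 + q{\left(16,9 \right)}\right) - 90 P = \left(-229 + \left(9 + 16\right)\right) - -4860 = \left(-229 + 25\right) + 4860 = -204 + 4860 = 4656$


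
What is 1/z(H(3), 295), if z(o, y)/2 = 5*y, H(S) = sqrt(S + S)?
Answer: 1/2950 ≈ 0.00033898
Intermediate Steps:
H(S) = sqrt(2)*sqrt(S) (H(S) = sqrt(2*S) = sqrt(2)*sqrt(S))
z(o, y) = 10*y (z(o, y) = 2*(5*y) = 10*y)
1/z(H(3), 295) = 1/(10*295) = 1/2950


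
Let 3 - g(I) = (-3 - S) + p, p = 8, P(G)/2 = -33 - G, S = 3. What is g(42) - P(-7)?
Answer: 53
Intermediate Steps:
P(G) = -66 - 2*G (P(G) = 2*(-33 - G) = -66 - 2*G)
g(I) = 1 (g(I) = 3 - ((-3 - 1*3) + 8) = 3 - ((-3 - 3) + 8) = 3 - (-6 + 8) = 3 - 1*2 = 3 - 2 = 1)
g(42) - P(-7) = 1 - (-66 - 2*(-7)) = 1 - (-66 + 14) = 1 - 1*(-52) = 1 + 52 = 53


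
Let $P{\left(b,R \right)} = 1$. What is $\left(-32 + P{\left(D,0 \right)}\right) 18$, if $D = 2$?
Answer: $-558$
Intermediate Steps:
$\left(-32 + P{\left(D,0 \right)}\right) 18 = \left(-32 + 1\right) 18 = \left(-31\right) 18 = -558$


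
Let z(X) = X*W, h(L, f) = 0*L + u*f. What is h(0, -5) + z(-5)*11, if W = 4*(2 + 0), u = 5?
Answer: -465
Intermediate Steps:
h(L, f) = 5*f (h(L, f) = 0*L + 5*f = 0 + 5*f = 5*f)
W = 8 (W = 4*2 = 8)
z(X) = 8*X (z(X) = X*8 = 8*X)
h(0, -5) + z(-5)*11 = 5*(-5) + (8*(-5))*11 = -25 - 40*11 = -25 - 440 = -465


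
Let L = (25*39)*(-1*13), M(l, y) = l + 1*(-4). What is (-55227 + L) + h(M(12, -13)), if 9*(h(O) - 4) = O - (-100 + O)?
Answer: -610982/9 ≈ -67887.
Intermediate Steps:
M(l, y) = -4 + l (M(l, y) = l - 4 = -4 + l)
h(O) = 136/9 (h(O) = 4 + (O - (-100 + O))/9 = 4 + (O + (100 - O))/9 = 4 + (⅑)*100 = 4 + 100/9 = 136/9)
L = -12675 (L = 975*(-13) = -12675)
(-55227 + L) + h(M(12, -13)) = (-55227 - 12675) + 136/9 = -67902 + 136/9 = -610982/9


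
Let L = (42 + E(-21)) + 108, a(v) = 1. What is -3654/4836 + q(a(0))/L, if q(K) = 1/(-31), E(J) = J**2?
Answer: -359945/476346 ≈ -0.75564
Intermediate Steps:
q(K) = -1/31
L = 591 (L = (42 + (-21)**2) + 108 = (42 + 441) + 108 = 483 + 108 = 591)
-3654/4836 + q(a(0))/L = -3654/4836 - 1/31/591 = -3654*1/4836 - 1/31*1/591 = -609/806 - 1/18321 = -359945/476346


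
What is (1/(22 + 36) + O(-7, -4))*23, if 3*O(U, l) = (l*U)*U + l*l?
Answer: -80017/58 ≈ -1379.6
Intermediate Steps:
O(U, l) = l²/3 + l*U²/3 (O(U, l) = ((l*U)*U + l*l)/3 = ((U*l)*U + l²)/3 = (l*U² + l²)/3 = (l² + l*U²)/3 = l²/3 + l*U²/3)
(1/(22 + 36) + O(-7, -4))*23 = (1/(22 + 36) + (⅓)*(-4)*(-4 + (-7)²))*23 = (1/58 + (⅓)*(-4)*(-4 + 49))*23 = (1/58 + (⅓)*(-4)*45)*23 = (1/58 - 60)*23 = -3479/58*23 = -80017/58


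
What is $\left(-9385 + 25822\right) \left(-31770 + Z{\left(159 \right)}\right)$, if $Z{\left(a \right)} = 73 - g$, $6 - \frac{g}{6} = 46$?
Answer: $-517058709$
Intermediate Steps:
$g = -240$ ($g = 36 - 276 = -240$)
$Z{\left(a \right)} = 313$ ($Z{\left(a \right)} = 73 - -240 = 73 + 240 = 313$)
$\left(-9385 + 25822\right) \left(-31770 + Z{\left(159 \right)}\right) = \left(-9385 + 25822\right) \left(-31770 + 313\right) = 16437 \left(-31457\right) = -517058709$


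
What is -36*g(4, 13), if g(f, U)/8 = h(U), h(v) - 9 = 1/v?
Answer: -33984/13 ≈ -2614.2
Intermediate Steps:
h(v) = 9 + 1/v
g(f, U) = 72 + 8/U (g(f, U) = 8*(9 + 1/U) = 72 + 8/U)
-36*g(4, 13) = -36*(72 + 8/13) = -36*944/13 = -33984/13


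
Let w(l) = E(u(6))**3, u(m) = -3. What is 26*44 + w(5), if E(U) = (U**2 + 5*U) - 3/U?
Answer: 1019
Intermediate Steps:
E(U) = U**2 - 3/U + 5*U
w(l) = -125 (w(l) = ((-3 + (-3)**2*(5 - 3))/(-3))**3 = (-(-3 + 9*2)/3)**3 = (-(-3 + 18)/3)**3 = (-1/3*15)**3 = (-5)**3 = -125)
26*44 + w(5) = 26*44 - 125 = 1144 - 125 = 1019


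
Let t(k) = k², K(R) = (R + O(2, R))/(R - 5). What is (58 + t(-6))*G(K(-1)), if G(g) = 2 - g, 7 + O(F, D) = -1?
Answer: 47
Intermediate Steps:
O(F, D) = -8 (O(F, D) = -7 - 1 = -8)
K(R) = (-8 + R)/(-5 + R) (K(R) = (R - 8)/(R - 5) = (-8 + R)/(-5 + R))
(58 + t(-6))*G(K(-1)) = (58 + (-6)²)*(2 - (-8 - 1)/(-5 - 1)) = (58 + 36)*(2 - (-9)/(-6)) = 94*(2 - (-1)*(-9)/6) = 94*(2 - 1*3/2) = 94*(2 - 3/2) = 94*(½) = 47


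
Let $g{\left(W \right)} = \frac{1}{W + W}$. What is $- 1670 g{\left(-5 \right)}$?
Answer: $167$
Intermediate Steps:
$g{\left(W \right)} = \frac{1}{2 W}$
$- 1670 g{\left(-5 \right)} = - 1670 \frac{1}{2 \left(-5\right)} = - 1670 \cdot \frac{1}{2} \left(- \frac{1}{5}\right) = \left(-1670\right) \left(- \frac{1}{10}\right) = 167$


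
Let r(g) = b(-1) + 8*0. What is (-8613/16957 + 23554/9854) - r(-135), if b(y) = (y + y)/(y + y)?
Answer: 73719199/83547139 ≈ 0.88237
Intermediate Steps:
b(y) = 1 (b(y) = (2*y)/((2*y)) = (2*y)*(1/(2*y)) = 1)
r(g) = 1 (r(g) = 1 + 8*0 = 1 + 0 = 1)
(-8613/16957 + 23554/9854) - r(-135) = (-8613/16957 + 23554/9854) - 1*1 = (-8613*1/16957 + 23554*(1/9854)) - 1 = (-8613/16957 + 11777/4927) - 1 = 157266338/83547139 - 1 = 73719199/83547139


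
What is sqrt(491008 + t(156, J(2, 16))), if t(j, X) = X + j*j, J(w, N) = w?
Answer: sqrt(515346) ≈ 717.88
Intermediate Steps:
t(j, X) = X + j**2
sqrt(491008 + t(156, J(2, 16))) = sqrt(491008 + (2 + 156**2)) = sqrt(491008 + (2 + 24336)) = sqrt(491008 + 24338) = sqrt(515346)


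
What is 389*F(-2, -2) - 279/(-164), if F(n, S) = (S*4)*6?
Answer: -3061929/164 ≈ -18670.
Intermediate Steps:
F(n, S) = 24*S (F(n, S) = (4*S)*6 = 24*S)
389*F(-2, -2) - 279/(-164) = 389*(24*(-2)) - 279/(-164) = 389*(-48) - 279*(-1/164) = -18672 + 279/164 = -3061929/164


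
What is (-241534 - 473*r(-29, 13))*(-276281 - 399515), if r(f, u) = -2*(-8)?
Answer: 168342135192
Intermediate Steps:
r(f, u) = 16
(-241534 - 473*r(-29, 13))*(-276281 - 399515) = (-241534 - 473*16)*(-276281 - 399515) = (-241534 - 7568)*(-675796) = -249102*(-675796) = 168342135192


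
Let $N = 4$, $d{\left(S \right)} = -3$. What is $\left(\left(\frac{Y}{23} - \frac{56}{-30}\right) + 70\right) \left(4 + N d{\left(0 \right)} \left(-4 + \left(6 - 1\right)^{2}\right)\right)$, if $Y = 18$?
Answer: $- \frac{6215872}{345} \approx -18017.0$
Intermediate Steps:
$\left(\left(\frac{Y}{23} - \frac{56}{-30}\right) + 70\right) \left(4 + N d{\left(0 \right)} \left(-4 + \left(6 - 1\right)^{2}\right)\right) = \left(\left(\frac{18}{23} - \frac{56}{-30}\right) + 70\right) \left(4 + 4 \left(- 3 \left(-4 + \left(6 - 1\right)^{2}\right)\right)\right) = \left(\left(18 \cdot \frac{1}{23} - - \frac{28}{15}\right) + 70\right) \left(4 + 4 \left(- 3 \left(-4 + 5^{2}\right)\right)\right) = \left(\left(\frac{18}{23} + \frac{28}{15}\right) + 70\right) \left(4 + 4 \left(- 3 \left(-4 + 25\right)\right)\right) = \left(\frac{914}{345} + 70\right) \left(4 + 4 \left(\left(-3\right) 21\right)\right) = \frac{25064 \left(4 + 4 \left(-63\right)\right)}{345} = \frac{25064 \left(4 - 252\right)}{345} = \frac{25064}{345} \left(-248\right) = - \frac{6215872}{345}$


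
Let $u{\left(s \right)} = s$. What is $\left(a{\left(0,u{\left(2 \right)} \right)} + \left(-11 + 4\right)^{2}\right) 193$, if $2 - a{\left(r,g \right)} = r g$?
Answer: $9843$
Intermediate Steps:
$a{\left(r,g \right)} = 2 - g r$ ($a{\left(r,g \right)} = 2 - r g = 2 - g r$)
$\left(a{\left(0,u{\left(2 \right)} \right)} + \left(-11 + 4\right)^{2}\right) 193 = \left(\left(2 - 2 \cdot 0\right) + \left(-11 + 4\right)^{2}\right) 193 = \left(\left(2 + 0\right) + \left(-7\right)^{2}\right) 193 = \left(2 + 49\right) 193 = 51 \cdot 193 = 9843$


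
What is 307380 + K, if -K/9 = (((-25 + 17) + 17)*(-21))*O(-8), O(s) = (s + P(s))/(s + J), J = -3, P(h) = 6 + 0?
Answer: 3384582/11 ≈ 3.0769e+5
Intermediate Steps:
P(h) = 6
O(s) = (6 + s)/(-3 + s) (O(s) = (s + 6)/(s - 3) = (6 + s)/(-3 + s))
K = 3402/11 (K = -9*((-25 + 17) + 17)*(-21)*(6 - 8)/(-3 - 8) = -9*(-8 + 17)*(-21)*-2/(-11) = -9*9*(-21)*(-1/11*(-2)) = -(-1701)*2/11 = -9*(-378/11) = 3402/11 ≈ 309.27)
307380 + K = 307380 + 3402/11 = 3384582/11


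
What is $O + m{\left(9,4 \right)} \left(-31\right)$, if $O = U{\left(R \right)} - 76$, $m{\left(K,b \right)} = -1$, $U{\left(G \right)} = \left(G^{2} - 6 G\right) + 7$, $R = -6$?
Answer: $34$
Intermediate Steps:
$U{\left(G \right)} = 7 + G^{2} - 6 G$
$O = 3$ ($O = \left(7 + \left(-6\right)^{2} - -36\right) - 76 = \left(7 + 36 + 36\right) - 76 = 79 - 76 = 3$)
$O + m{\left(9,4 \right)} \left(-31\right) = 3 - -31 = 3 + 31 = 34$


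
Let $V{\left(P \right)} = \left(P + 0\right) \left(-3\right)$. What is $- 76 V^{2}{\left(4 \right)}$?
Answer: $-10944$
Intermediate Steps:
$V{\left(P \right)} = - 3 P$ ($V{\left(P \right)} = P \left(-3\right) = - 3 P$)
$- 76 V^{2}{\left(4 \right)} = - 76 \left(\left(-3\right) 4\right)^{2} = - 76 \left(-12\right)^{2} = \left(-76\right) 144 = -10944$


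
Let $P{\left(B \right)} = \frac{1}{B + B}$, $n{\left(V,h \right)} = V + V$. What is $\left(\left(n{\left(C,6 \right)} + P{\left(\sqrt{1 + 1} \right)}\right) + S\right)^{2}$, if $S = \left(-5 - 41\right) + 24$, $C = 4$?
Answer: $\frac{\left(56 - \sqrt{2}\right)^{2}}{16} \approx 186.23$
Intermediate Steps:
$n{\left(V,h \right)} = 2 V$
$P{\left(B \right)} = \frac{1}{2 B}$
$S = -22$ ($S = -46 + 24 = -22$)
$\left(\left(n{\left(C,6 \right)} + P{\left(\sqrt{1 + 1} \right)}\right) + S\right)^{2} = \left(\left(2 \cdot 4 + \frac{1}{2 \sqrt{1 + 1}}\right) - 22\right)^{2} = \left(\left(8 + \frac{1}{2 \sqrt{2}}\right) - 22\right)^{2} = \left(\left(8 + \frac{\frac{1}{2} \sqrt{2}}{2}\right) - 22\right)^{2} = \left(\left(8 + \frac{\sqrt{2}}{4}\right) - 22\right)^{2} = \left(-14 + \frac{\sqrt{2}}{4}\right)^{2}$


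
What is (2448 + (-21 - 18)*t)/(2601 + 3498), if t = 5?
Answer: 751/2033 ≈ 0.36940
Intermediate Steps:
(2448 + (-21 - 18)*t)/(2601 + 3498) = (2448 + (-21 - 18)*5)/(2601 + 3498) = (2448 - 39*5)/6099 = (2448 - 195)*(1/6099) = 2253*(1/6099) = 751/2033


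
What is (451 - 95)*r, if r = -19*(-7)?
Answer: 47348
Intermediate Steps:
r = 133
(451 - 95)*r = (451 - 95)*133 = 356*133 = 47348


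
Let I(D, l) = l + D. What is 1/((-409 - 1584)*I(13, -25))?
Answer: 1/23916 ≈ 4.1813e-5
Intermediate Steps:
I(D, l) = D + l
1/((-409 - 1584)*I(13, -25)) = 1/((-409 - 1584)*(13 - 25)) = 1/(-1993*(-12)) = 1/23916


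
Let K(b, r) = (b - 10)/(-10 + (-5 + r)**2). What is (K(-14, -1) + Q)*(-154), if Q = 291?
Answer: -580734/13 ≈ -44672.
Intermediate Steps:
K(b, r) = (-10 + b)/(-10 + (-5 + r)**2)
(K(-14, -1) + Q)*(-154) = ((-10 - 14)/(-10 + (-5 - 1)**2) + 291)*(-154) = (-24/(-10 + (-6)**2) + 291)*(-154) = (-24/(-10 + 36) + 291)*(-154) = (-24/26 + 291)*(-154) = ((1/26)*(-24) + 291)*(-154) = (-12/13 + 291)*(-154) = (3771/13)*(-154) = -580734/13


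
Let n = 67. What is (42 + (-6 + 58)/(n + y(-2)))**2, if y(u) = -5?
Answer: 1763584/961 ≈ 1835.2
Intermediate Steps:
(42 + (-6 + 58)/(n + y(-2)))**2 = (42 + (-6 + 58)/(67 - 5))**2 = (42 + 52/62)**2 = (42 + 52*(1/62))**2 = (42 + 26/31)**2 = (1328/31)**2 = 1763584/961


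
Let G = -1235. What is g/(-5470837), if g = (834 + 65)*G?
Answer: 1110265/5470837 ≈ 0.20294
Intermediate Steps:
g = -1110265 (g = (834 + 65)*(-1235) = 899*(-1235) = -1110265)
g/(-5470837) = -1110265/(-5470837) = -1110265*(-1/5470837) = 1110265/5470837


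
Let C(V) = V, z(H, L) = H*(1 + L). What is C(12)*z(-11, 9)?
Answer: -1320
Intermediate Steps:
C(12)*z(-11, 9) = 12*(-11*(1 + 9)) = 12*(-11*10) = 12*(-110) = -1320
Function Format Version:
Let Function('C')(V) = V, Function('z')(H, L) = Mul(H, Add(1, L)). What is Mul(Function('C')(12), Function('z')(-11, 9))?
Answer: -1320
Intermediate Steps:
Mul(Function('C')(12), Function('z')(-11, 9)) = Mul(12, Mul(-11, Add(1, 9))) = Mul(12, Mul(-11, 10)) = Mul(12, -110) = -1320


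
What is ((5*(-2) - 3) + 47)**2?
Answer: 1156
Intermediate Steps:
((5*(-2) - 3) + 47)**2 = ((-10 - 3) + 47)**2 = (-13 + 47)**2 = 34**2 = 1156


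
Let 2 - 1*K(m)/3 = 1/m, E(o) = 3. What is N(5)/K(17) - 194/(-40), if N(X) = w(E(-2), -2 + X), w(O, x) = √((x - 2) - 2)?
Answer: 97/20 + 17*I/99 ≈ 4.85 + 0.17172*I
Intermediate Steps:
w(O, x) = √(-4 + x) (w(O, x) = √((-2 + x) - 2) = √(-4 + x))
N(X) = √(-6 + X) (N(X) = √(-4 + (-2 + X)) = √(-6 + X))
K(m) = 6 - 3/m
N(5)/K(17) - 194/(-40) = √(-6 + 5)/(6 - 3/17) - 194/(-40) = √(-1)/(6 - 3*1/17) - 194*(-1/40) = I/(6 - 3/17) + 97/20 = I/(99/17) + 97/20 = I*(17/99) + 97/20 = 17*I/99 + 97/20 = 97/20 + 17*I/99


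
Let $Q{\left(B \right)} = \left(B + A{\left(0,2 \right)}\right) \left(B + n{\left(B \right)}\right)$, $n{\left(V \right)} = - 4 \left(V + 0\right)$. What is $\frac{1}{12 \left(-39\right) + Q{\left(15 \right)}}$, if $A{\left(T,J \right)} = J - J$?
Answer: $- \frac{1}{1143} \approx -0.00087489$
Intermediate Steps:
$A{\left(T,J \right)} = 0$
$n{\left(V \right)} = - 4 V$
$Q{\left(B \right)} = - 3 B^{2}$ ($Q{\left(B \right)} = \left(B + 0\right) \left(B - 4 B\right) = B \left(- 3 B\right) = - 3 B^{2}$)
$\frac{1}{12 \left(-39\right) + Q{\left(15 \right)}} = \frac{1}{12 \left(-39\right) - 3 \cdot 15^{2}} = \frac{1}{-468 - 675} = \frac{1}{-1143} = - \frac{1}{1143}$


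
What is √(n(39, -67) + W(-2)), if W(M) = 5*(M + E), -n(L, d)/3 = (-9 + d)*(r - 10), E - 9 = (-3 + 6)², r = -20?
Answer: 26*I*√10 ≈ 82.219*I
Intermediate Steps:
E = 18 (E = 9 + (-3 + 6)² = 9 + 3² = 9 + 9 = 18)
n(L, d) = -810 + 90*d (n(L, d) = -3*(-9 + d)*(-20 - 10) = -3*(-9 + d)*(-30) = -3*(270 - 30*d) = -810 + 90*d)
W(M) = 90 + 5*M (W(M) = 5*(M + 18) = 5*(18 + M) = 90 + 5*M)
√(n(39, -67) + W(-2)) = √((-810 + 90*(-67)) + (90 + 5*(-2))) = √((-810 - 6030) + (90 - 10)) = √(-6840 + 80) = √(-6760) = 26*I*√10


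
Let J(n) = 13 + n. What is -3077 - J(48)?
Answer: -3138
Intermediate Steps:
-3077 - J(48) = -3077 - (13 + 48) = -3077 - 1*61 = -3077 - 61 = -3138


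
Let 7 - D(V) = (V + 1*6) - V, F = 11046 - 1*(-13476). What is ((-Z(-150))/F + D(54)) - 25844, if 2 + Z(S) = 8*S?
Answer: -316860422/12261 ≈ -25843.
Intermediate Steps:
F = 24522 (F = 11046 + 13476 = 24522)
Z(S) = -2 + 8*S
D(V) = 1 (D(V) = 7 - ((V + 1*6) - V) = 7 - ((V + 6) - V) = 7 - ((6 + V) - V) = 7 - 1*6 = 7 - 6 = 1)
((-Z(-150))/F + D(54)) - 25844 = (-(-2 + 8*(-150))/24522 + 1) - 25844 = (-(-2 - 1200)*(1/24522) + 1) - 25844 = (-1*(-1202)*(1/24522) + 1) - 25844 = (1202*(1/24522) + 1) - 25844 = (601/12261 + 1) - 25844 = 12862/12261 - 25844 = -316860422/12261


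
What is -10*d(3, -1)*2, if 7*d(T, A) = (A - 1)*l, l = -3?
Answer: -120/7 ≈ -17.143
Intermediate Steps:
d(T, A) = 3/7 - 3*A/7 (d(T, A) = ((A - 1)*(-3))/7 = ((-1 + A)*(-3))/7 = (3 - 3*A)/7 = 3/7 - 3*A/7)
-10*d(3, -1)*2 = -10*(3/7 - 3/7*(-1))*2 = -10*(3/7 + 3/7)*2 = -10*6/7*2 = -60/7*2 = -120/7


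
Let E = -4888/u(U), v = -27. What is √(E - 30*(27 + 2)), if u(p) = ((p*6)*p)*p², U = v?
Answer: I*√4161190362/2187 ≈ 29.496*I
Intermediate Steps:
U = -27
u(p) = 6*p⁴ (u(p) = ((6*p)*p)*p² = (6*p²)*p² = 6*p⁴)
E = -2444/1594323 (E = -4888/(6*(-27)⁴) = -4888/(6*531441) = -4888/3188646 = -4888*1/3188646 = -2444/1594323 ≈ -0.0015329)
√(E - 30*(27 + 2)) = √(-2444/1594323 - 30*(27 + 2)) = √(-2444/1594323 - 30*29) = √(-2444/1594323 - 870) = √(-1387063454/1594323) = I*√4161190362/2187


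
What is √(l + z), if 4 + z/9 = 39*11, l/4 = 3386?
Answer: √17369 ≈ 131.79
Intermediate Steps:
l = 13544 (l = 4*3386 = 13544)
z = 3825 (z = -36 + 9*(39*11) = -36 + 9*429 = -36 + 3861 = 3825)
√(l + z) = √(13544 + 3825) = √17369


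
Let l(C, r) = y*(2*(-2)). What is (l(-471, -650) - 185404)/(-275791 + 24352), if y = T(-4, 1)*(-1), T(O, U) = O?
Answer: 185420/251439 ≈ 0.73744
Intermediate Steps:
y = 4 (y = -4*(-1) = 4)
l(C, r) = -16 (l(C, r) = 4*(2*(-2)) = 4*(-4) = -16)
(l(-471, -650) - 185404)/(-275791 + 24352) = (-16 - 185404)/(-275791 + 24352) = -185420/(-251439) = -185420*(-1/251439) = 185420/251439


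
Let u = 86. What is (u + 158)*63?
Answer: 15372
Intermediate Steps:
(u + 158)*63 = (86 + 158)*63 = 244*63 = 15372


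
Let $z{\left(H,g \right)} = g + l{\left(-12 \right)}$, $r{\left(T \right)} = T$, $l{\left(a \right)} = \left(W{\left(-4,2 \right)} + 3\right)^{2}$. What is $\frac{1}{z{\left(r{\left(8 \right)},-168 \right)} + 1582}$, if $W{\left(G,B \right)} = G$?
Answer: $\frac{1}{1415} \approx 0.00070671$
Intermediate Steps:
$l{\left(a \right)} = 1$ ($l{\left(a \right)} = \left(-4 + 3\right)^{2} = \left(-1\right)^{2} = 1$)
$z{\left(H,g \right)} = 1 + g$ ($z{\left(H,g \right)} = g + 1 = 1 + g$)
$\frac{1}{z{\left(r{\left(8 \right)},-168 \right)} + 1582} = \frac{1}{\left(1 - 168\right) + 1582} = \frac{1}{-167 + 1582} = \frac{1}{1415}$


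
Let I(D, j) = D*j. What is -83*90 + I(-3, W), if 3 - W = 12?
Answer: -7443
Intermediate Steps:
W = -9 (W = 3 - 1*12 = 3 - 12 = -9)
-83*90 + I(-3, W) = -83*90 - 3*(-9) = -7470 + 27 = -7443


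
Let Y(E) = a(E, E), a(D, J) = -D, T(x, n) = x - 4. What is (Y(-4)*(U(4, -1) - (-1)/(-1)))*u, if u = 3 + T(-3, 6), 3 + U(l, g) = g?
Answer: 80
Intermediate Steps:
T(x, n) = -4 + x
U(l, g) = -3 + g
Y(E) = -E
u = -4 (u = 3 + (-4 - 3) = 3 - 7 = -4)
(Y(-4)*(U(4, -1) - (-1)/(-1)))*u = ((-1*(-4))*((-3 - 1) - (-1)/(-1)))*(-4) = (4*(-4 - (-1)*(-1)))*(-4) = (4*(-4 - 1*1))*(-4) = (4*(-4 - 1))*(-4) = (4*(-5))*(-4) = -20*(-4) = 80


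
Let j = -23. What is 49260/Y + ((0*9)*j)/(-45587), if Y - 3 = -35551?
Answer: -12315/8887 ≈ -1.3857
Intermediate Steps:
Y = -35548 (Y = 3 - 35551 = -35548)
49260/Y + ((0*9)*j)/(-45587) = 49260/(-35548) + ((0*9)*(-23))/(-45587) = 49260*(-1/35548) + (0*(-23))*(-1/45587) = -12315/8887 + 0*(-1/45587) = -12315/8887 + 0 = -12315/8887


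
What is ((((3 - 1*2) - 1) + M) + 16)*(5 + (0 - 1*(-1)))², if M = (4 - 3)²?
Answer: 612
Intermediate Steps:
M = 1 (M = 1² = 1)
((((3 - 1*2) - 1) + M) + 16)*(5 + (0 - 1*(-1)))² = ((((3 - 1*2) - 1) + 1) + 16)*(5 + (0 - 1*(-1)))² = ((((3 - 2) - 1) + 1) + 16)*(5 + (0 + 1))² = (((1 - 1) + 1) + 16)*(5 + 1)² = ((0 + 1) + 16)*6² = (1 + 16)*36 = 17*36 = 612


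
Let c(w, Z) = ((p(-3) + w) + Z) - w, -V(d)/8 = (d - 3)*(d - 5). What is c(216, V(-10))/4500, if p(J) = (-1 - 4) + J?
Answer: -392/1125 ≈ -0.34844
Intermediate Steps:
p(J) = -5 + J
V(d) = -8*(-5 + d)*(-3 + d) (V(d) = -8*(d - 3)*(d - 5) = -8*(-3 + d)*(-5 + d) = -8*(-5 + d)*(-3 + d))
c(w, Z) = -8 + Z (c(w, Z) = (((-5 - 3) + w) + Z) - w = ((-8 + w) + Z) - w = (-8 + Z + w) - w = -8 + Z)
c(216, V(-10))/4500 = (-8 + (-120 - 8*(-10)**2 + 64*(-10)))/4500 = (-8 + (-120 - 8*100 - 640))*(1/4500) = (-8 + (-120 - 800 - 640))*(1/4500) = (-8 - 1560)*(1/4500) = -1568*1/4500 = -392/1125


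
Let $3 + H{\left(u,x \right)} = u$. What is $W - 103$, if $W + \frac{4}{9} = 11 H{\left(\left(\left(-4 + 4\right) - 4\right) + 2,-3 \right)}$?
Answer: $- \frac{1426}{9} \approx -158.44$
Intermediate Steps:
$H{\left(u,x \right)} = -3 + u$
$W = - \frac{499}{9}$ ($W = - \frac{4}{9} + 11 \left(-3 + \left(\left(\left(-4 + 4\right) - 4\right) + 2\right)\right) = - \frac{4}{9} + 11 \left(-3 + \left(\left(0 - 4\right) + 2\right)\right) = - \frac{4}{9} + 11 \left(-3 + \left(-4 + 2\right)\right) = - \frac{4}{9} + 11 \left(-3 - 2\right) = - \frac{4}{9} + 11 \left(-5\right) = - \frac{4}{9} - 55 = - \frac{499}{9} \approx -55.444$)
$W - 103 = - \frac{499}{9} - 103 = - \frac{1426}{9}$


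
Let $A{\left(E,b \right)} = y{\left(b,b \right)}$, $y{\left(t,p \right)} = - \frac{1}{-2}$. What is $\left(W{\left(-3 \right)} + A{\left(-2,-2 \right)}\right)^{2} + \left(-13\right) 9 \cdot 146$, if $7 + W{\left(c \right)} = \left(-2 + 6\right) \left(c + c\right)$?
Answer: $- \frac{64607}{4} \approx -16152.0$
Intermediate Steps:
$W{\left(c \right)} = -7 + 8 c$ ($W{\left(c \right)} = -7 + \left(-2 + 6\right) \left(c + c\right) = -7 + 4 \cdot 2 c = -7 + 8 c$)
$y{\left(t,p \right)} = \frac{1}{2}$ ($y{\left(t,p \right)} = \left(-1\right) \left(- \frac{1}{2}\right) = \frac{1}{2}$)
$A{\left(E,b \right)} = \frac{1}{2}$
$\left(W{\left(-3 \right)} + A{\left(-2,-2 \right)}\right)^{2} + \left(-13\right) 9 \cdot 146 = \left(\left(-7 + 8 \left(-3\right)\right) + \frac{1}{2}\right)^{2} + \left(-13\right) 9 \cdot 146 = \left(\left(-7 - 24\right) + \frac{1}{2}\right)^{2} - 17082 = \left(-31 + \frac{1}{2}\right)^{2} - 17082 = \left(- \frac{61}{2}\right)^{2} - 17082 = \frac{3721}{4} - 17082 = - \frac{64607}{4}$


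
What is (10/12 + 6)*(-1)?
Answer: -41/6 ≈ -6.8333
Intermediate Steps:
(10/12 + 6)*(-1) = (10*(1/12) + 6)*(-1) = (⅚ + 6)*(-1) = (41/6)*(-1) = -41/6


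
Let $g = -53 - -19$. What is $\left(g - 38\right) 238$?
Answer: $-17136$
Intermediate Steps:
$g = -34$ ($g = -53 + 19 = -34$)
$\left(g - 38\right) 238 = \left(-34 - 38\right) 238 = \left(-72\right) 238 = -17136$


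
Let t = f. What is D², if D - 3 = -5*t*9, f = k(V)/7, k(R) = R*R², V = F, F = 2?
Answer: 114921/49 ≈ 2345.3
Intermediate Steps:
V = 2
k(R) = R³
f = 8/7 (f = 2³/7 = 8*(⅐) = 8/7 ≈ 1.1429)
t = 8/7 ≈ 1.1429
D = -339/7 (D = 3 - 5*8/7*9 = 3 - 40/7*9 = 3 - 360/7 = -339/7 ≈ -48.429)
D² = (-339/7)² = 114921/49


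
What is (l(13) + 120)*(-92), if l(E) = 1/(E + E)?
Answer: -143566/13 ≈ -11044.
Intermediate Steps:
l(E) = 1/(2*E)
(l(13) + 120)*(-92) = ((1/2)/13 + 120)*(-92) = ((1/2)*(1/13) + 120)*(-92) = (1/26 + 120)*(-92) = (3121/26)*(-92) = -143566/13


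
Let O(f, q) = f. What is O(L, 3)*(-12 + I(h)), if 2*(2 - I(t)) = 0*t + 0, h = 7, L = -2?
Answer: 20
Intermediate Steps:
I(t) = 2 (I(t) = 2 - (0*t + 0)/2 = 2 - (0 + 0)/2 = 2 - 1/2*0 = 2 + 0 = 2)
O(L, 3)*(-12 + I(h)) = -2*(-12 + 2) = -2*(-10) = 20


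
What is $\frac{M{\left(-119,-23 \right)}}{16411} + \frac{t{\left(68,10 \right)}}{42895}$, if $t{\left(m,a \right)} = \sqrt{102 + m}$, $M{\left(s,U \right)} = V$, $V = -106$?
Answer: $- \frac{106}{16411} + \frac{\sqrt{170}}{42895} \approx -0.0061551$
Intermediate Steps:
$M{\left(s,U \right)} = -106$
$\frac{M{\left(-119,-23 \right)}}{16411} + \frac{t{\left(68,10 \right)}}{42895} = - \frac{106}{16411} + \frac{\sqrt{102 + 68}}{42895} = \left(-106\right) \frac{1}{16411} + \sqrt{170} \cdot \frac{1}{42895} = - \frac{106}{16411} + \frac{\sqrt{170}}{42895}$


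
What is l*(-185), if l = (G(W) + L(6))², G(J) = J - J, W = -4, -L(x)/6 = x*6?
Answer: -8631360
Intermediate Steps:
L(x) = -36*x (L(x) = -6*x*6 = -36*x)
G(J) = 0
l = 46656 (l = (0 - 36*6)² = (0 - 216)² = (-216)² = 46656)
l*(-185) = 46656*(-185) = -8631360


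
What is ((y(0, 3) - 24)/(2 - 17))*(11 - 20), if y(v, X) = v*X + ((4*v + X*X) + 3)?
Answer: -36/5 ≈ -7.2000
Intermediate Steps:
y(v, X) = 3 + X² + 4*v + X*v (y(v, X) = X*v + ((4*v + X²) + 3) = X*v + ((X² + 4*v) + 3) = X*v + (3 + X² + 4*v) = 3 + X² + 4*v + X*v)
((y(0, 3) - 24)/(2 - 17))*(11 - 20) = (((3 + 3² + 4*0 + 3*0) - 24)/(2 - 17))*(11 - 20) = (((3 + 9 + 0 + 0) - 24)/(-15))*(-9) = ((12 - 24)*(-1/15))*(-9) = -12*(-1/15)*(-9) = (⅘)*(-9) = -36/5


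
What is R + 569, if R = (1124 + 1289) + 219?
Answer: 3201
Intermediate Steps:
R = 2632 (R = 2413 + 219 = 2632)
R + 569 = 2632 + 569 = 3201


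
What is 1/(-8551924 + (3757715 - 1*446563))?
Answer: -1/5240772 ≈ -1.9081e-7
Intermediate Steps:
1/(-8551924 + (3757715 - 1*446563)) = 1/(-8551924 + (3757715 - 446563)) = 1/(-8551924 + 3311152) = 1/(-5240772) = -1/5240772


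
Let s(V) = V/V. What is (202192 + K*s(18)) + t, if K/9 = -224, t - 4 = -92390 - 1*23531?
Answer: 84259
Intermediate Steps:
t = -115917 (t = 4 + (-92390 - 1*23531) = 4 + (-92390 - 23531) = 4 - 115921 = -115917)
K = -2016 (K = 9*(-224) = -2016)
s(V) = 1
(202192 + K*s(18)) + t = (202192 - 2016*1) - 115917 = (202192 - 2016) - 115917 = 200176 - 115917 = 84259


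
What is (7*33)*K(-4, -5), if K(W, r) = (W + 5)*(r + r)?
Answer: -2310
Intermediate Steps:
K(W, r) = 2*r*(5 + W) (K(W, r) = (5 + W)*(2*r) = 2*r*(5 + W))
(7*33)*K(-4, -5) = (7*33)*(2*(-5)*(5 - 4)) = 231*(2*(-5)*1) = 231*(-10) = -2310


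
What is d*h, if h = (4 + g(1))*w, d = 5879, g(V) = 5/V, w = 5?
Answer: 264555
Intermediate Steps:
h = 45 (h = (4 + 5/1)*5 = (4 + 5*1)*5 = (4 + 5)*5 = 9*5 = 45)
d*h = 5879*45 = 264555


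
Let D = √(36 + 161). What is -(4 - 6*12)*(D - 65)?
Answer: -4420 + 68*√197 ≈ -3465.6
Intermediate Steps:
D = √197 ≈ 14.036
-(4 - 6*12)*(D - 65) = -(4 - 6*12)*(√197 - 65) = -(4 - 72)*(-65 + √197) = -(-68)*(-65 + √197) = -(4420 - 68*√197) = -4420 + 68*√197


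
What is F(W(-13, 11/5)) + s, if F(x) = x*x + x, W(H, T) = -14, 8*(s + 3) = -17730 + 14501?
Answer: -1797/8 ≈ -224.63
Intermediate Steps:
s = -3253/8 (s = -3 + (-17730 + 14501)/8 = -3 + (⅛)*(-3229) = -3 - 3229/8 = -3253/8 ≈ -406.63)
F(x) = x + x² (F(x) = x² + x = x + x²)
F(W(-13, 11/5)) + s = -14*(1 - 14) - 3253/8 = -14*(-13) - 3253/8 = 182 - 3253/8 = -1797/8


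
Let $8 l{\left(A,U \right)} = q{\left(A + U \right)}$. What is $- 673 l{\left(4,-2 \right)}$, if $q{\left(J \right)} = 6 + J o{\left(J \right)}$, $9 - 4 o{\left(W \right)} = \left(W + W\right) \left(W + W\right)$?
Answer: $- \frac{3365}{16} \approx -210.31$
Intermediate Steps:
$o{\left(W \right)} = \frac{9}{4} - W^{2}$ ($o{\left(W \right)} = \frac{9}{4} - \frac{\left(W + W\right) \left(W + W\right)}{4} = \frac{9}{4} - \frac{2 W 2 W}{4} = \frac{9}{4} - \frac{4 W^{2}}{4} = \frac{9}{4} - W^{2}$)
$q{\left(J \right)} = 6 + J \left(\frac{9}{4} - J^{2}\right)$
$l{\left(A,U \right)} = \frac{3}{4} - \frac{\left(A + U\right)^{3}}{8} + \frac{9 A}{32} + \frac{9 U}{32}$ ($l{\left(A,U \right)} = \frac{6 - \left(A + U\right)^{3} + \frac{9 \left(A + U\right)}{4}}{8} = \frac{6 - \left(A + U\right)^{3} + \left(\frac{9 A}{4} + \frac{9 U}{4}\right)}{8} = \frac{6 - \left(A + U\right)^{3} + \frac{9 A}{4} + \frac{9 U}{4}}{8} = \frac{3}{4} - \frac{\left(A + U\right)^{3}}{8} + \frac{9 A}{32} + \frac{9 U}{32}$)
$- 673 l{\left(4,-2 \right)} = - 673 \left(\frac{3}{4} - \frac{\left(-9 + 4 \left(4 - 2\right)^{2}\right) \left(4 - 2\right)}{32}\right) = - 673 \left(\frac{3}{4} - \frac{1}{32} \left(-9 + 4 \cdot 2^{2}\right) 2\right) = - 673 \left(\frac{3}{4} - \frac{1}{32} \left(-9 + 4 \cdot 4\right) 2\right) = - 673 \left(\frac{3}{4} - \frac{1}{32} \left(-9 + 16\right) 2\right) = - 673 \left(\frac{3}{4} - \frac{7}{32} \cdot 2\right) = - 673 \left(\frac{3}{4} - \frac{7}{16}\right) = \left(-673\right) \frac{5}{16} = - \frac{3365}{16}$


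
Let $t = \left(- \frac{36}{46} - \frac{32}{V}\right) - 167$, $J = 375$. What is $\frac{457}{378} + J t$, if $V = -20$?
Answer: $- \frac{541786339}{8694} \approx -62317.0$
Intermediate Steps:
$t = - \frac{19111}{115}$ ($t = \left(- \frac{36}{46} - \frac{32}{-20}\right) - 167 = \left(\left(-36\right) \frac{1}{46} - - \frac{8}{5}\right) - 167 = \left(- \frac{18}{23} + \frac{8}{5}\right) - 167 = \frac{94}{115} - 167 = - \frac{19111}{115} \approx -166.18$)
$\frac{457}{378} + J t = \frac{457}{378} + 375 \left(- \frac{19111}{115}\right) = 457 \cdot \frac{1}{378} - \frac{1433325}{23} = \frac{457}{378} - \frac{1433325}{23} = - \frac{541786339}{8694}$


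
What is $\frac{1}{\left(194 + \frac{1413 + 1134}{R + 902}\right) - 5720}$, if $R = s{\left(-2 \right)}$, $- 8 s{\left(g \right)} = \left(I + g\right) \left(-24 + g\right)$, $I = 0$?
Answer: $- \frac{199}{1099108} \approx -0.00018106$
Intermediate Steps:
$s{\left(g \right)} = - \frac{g \left(-24 + g\right)}{8}$ ($s{\left(g \right)} = - \frac{\left(0 + g\right) \left(-24 + g\right)}{8} = - \frac{g \left(-24 + g\right)}{8}$)
$R = - \frac{13}{2}$ ($R = \frac{1}{8} \left(-2\right) \left(24 - -2\right) = \frac{1}{8} \left(-2\right) \left(24 + 2\right) = \frac{1}{8} \left(-2\right) 26 = - \frac{13}{2} \approx -6.5$)
$\frac{1}{\left(194 + \frac{1413 + 1134}{R + 902}\right) - 5720} = \frac{1}{\left(194 + \frac{1413 + 1134}{- \frac{13}{2} + 902}\right) - 5720} = \frac{1}{\left(194 + \frac{2547}{\frac{1791}{2}}\right) - 5720} = \frac{1}{\left(194 + 2547 \cdot \frac{2}{1791}\right) - 5720} = \frac{1}{\left(194 + \frac{566}{199}\right) - 5720} = \frac{1}{\frac{39172}{199} - 5720} = \frac{1}{- \frac{1099108}{199}} = - \frac{199}{1099108}$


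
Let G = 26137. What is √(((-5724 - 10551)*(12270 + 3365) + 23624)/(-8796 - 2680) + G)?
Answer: √1590528307097/5738 ≈ 219.79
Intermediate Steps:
√(((-5724 - 10551)*(12270 + 3365) + 23624)/(-8796 - 2680) + G) = √(((-5724 - 10551)*(12270 + 3365) + 23624)/(-8796 - 2680) + 26137) = √((-16275*15635 + 23624)/(-11476) + 26137) = √((-254459625 + 23624)*(-1/11476) + 26137) = √(-254436001*(-1/11476) + 26137) = √(254436001/11476 + 26137) = √(554384213/11476) = √1590528307097/5738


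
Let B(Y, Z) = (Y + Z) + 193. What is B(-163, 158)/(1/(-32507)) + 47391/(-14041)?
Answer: -85809035347/14041 ≈ -6.1113e+6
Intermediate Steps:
B(Y, Z) = 193 + Y + Z
B(-163, 158)/(1/(-32507)) + 47391/(-14041) = (193 - 163 + 158)/(1/(-32507)) + 47391/(-14041) = 188/(-1/32507) + 47391*(-1/14041) = 188*(-32507) - 47391/14041 = -6111316 - 47391/14041 = -85809035347/14041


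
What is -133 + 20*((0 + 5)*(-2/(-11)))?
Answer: -1263/11 ≈ -114.82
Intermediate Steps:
-133 + 20*((0 + 5)*(-2/(-11))) = -133 + 20*(5*(-2*(-1/11))) = -133 + 20*(5*(2/11)) = -133 + 20*(10/11) = -133 + 200/11 = -1263/11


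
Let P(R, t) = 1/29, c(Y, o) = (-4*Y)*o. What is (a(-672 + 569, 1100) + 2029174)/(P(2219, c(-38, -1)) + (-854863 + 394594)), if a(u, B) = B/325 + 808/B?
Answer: -26296880188/5964798125 ≈ -4.4087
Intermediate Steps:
a(u, B) = 808/B + B/325 (a(u, B) = B*(1/325) + 808/B = B/325 + 808/B = 808/B + B/325)
c(Y, o) = -4*Y*o
P(R, t) = 1/29
(a(-672 + 569, 1100) + 2029174)/(P(2219, c(-38, -1)) + (-854863 + 394594)) = ((808/1100 + (1/325)*1100) + 2029174)/(1/29 + (-854863 + 394594)) = ((808*(1/1100) + 44/13) + 2029174)/(1/29 - 460269) = ((202/275 + 44/13) + 2029174)/(-13347800/29) = (14726/3575 + 2029174)*(-29/13347800) = (7254311776/3575)*(-29/13347800) = -26296880188/5964798125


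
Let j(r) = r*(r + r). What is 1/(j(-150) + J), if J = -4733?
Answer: 1/40267 ≈ 2.4834e-5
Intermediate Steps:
j(r) = 2*r**2 (j(r) = r*(2*r) = 2*r**2)
1/(j(-150) + J) = 1/(2*(-150)**2 - 4733) = 1/(2*22500 - 4733) = 1/(45000 - 4733) = 1/40267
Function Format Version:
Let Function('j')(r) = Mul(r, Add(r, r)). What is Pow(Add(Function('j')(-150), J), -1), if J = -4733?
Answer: Rational(1, 40267) ≈ 2.4834e-5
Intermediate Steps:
Function('j')(r) = Mul(2, Pow(r, 2)) (Function('j')(r) = Mul(r, Mul(2, r)) = Mul(2, Pow(r, 2)))
Pow(Add(Function('j')(-150), J), -1) = Pow(Add(Mul(2, Pow(-150, 2)), -4733), -1) = Pow(Add(Mul(2, 22500), -4733), -1) = Pow(Add(45000, -4733), -1) = Pow(40267, -1) = Rational(1, 40267)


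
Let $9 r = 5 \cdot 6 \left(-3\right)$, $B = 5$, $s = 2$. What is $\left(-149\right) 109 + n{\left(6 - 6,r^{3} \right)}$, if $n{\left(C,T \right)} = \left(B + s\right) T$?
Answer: $-23241$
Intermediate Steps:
$r = -10$ ($r = \frac{5 \cdot 6 \left(-3\right)}{9} = \frac{5 \left(-18\right)}{9} = \frac{1}{9} \left(-90\right) = -10$)
$n{\left(C,T \right)} = 7 T$ ($n{\left(C,T \right)} = \left(5 + 2\right) T = 7 T$)
$\left(-149\right) 109 + n{\left(6 - 6,r^{3} \right)} = \left(-149\right) 109 + 7 \left(-10\right)^{3} = -16241 + 7 \left(-1000\right) = -16241 - 7000 = -23241$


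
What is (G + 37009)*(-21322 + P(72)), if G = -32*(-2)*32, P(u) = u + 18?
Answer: -829258224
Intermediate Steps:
P(u) = 18 + u
G = 2048 (G = 64*32 = 2048)
(G + 37009)*(-21322 + P(72)) = (2048 + 37009)*(-21322 + (18 + 72)) = 39057*(-21322 + 90) = 39057*(-21232) = -829258224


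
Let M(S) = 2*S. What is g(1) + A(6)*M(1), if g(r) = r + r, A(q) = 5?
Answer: 12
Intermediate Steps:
g(r) = 2*r
g(1) + A(6)*M(1) = 2*1 + 5*(2*1) = 2 + 5*2 = 2 + 10 = 12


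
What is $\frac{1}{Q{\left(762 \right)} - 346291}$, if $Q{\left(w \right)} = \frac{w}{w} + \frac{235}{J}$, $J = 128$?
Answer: $- \frac{128}{44324885} \approx -2.8878 \cdot 10^{-6}$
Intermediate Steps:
$Q{\left(w \right)} = \frac{363}{128}$ ($Q{\left(w \right)} = \frac{w}{w} + \frac{235}{128} = 1 + 235 \cdot \frac{1}{128} = 1 + \frac{235}{128} = \frac{363}{128}$)
$\frac{1}{Q{\left(762 \right)} - 346291} = \frac{1}{\frac{363}{128} - 346291} = \frac{1}{- \frac{44324885}{128}} = - \frac{128}{44324885}$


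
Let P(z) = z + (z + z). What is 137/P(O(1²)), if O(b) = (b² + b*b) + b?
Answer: 137/9 ≈ 15.222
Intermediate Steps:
O(b) = b + 2*b² (O(b) = (b² + b²) + b = 2*b² + b = b + 2*b²)
P(z) = 3*z (P(z) = z + 2*z = 3*z)
137/P(O(1²)) = 137/((3*(1²*(1 + 2*1²)))) = 137/((3*(1*(1 + 2*1)))) = 137/((3*(1*(1 + 2)))) = 137/((3*(1*3))) = 137/((3*3)) = 137/9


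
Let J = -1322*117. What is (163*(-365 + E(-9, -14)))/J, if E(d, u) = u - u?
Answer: 59495/154674 ≈ 0.38465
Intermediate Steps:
E(d, u) = 0
J = -154674
(163*(-365 + E(-9, -14)))/J = (163*(-365 + 0))/(-154674) = (163*(-365))*(-1/154674) = -59495*(-1/154674) = 59495/154674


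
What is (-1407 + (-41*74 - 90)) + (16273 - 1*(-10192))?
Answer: 21934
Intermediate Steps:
(-1407 + (-41*74 - 90)) + (16273 - 1*(-10192)) = (-1407 + (-3034 - 90)) + (16273 + 10192) = (-1407 - 3124) + 26465 = -4531 + 26465 = 21934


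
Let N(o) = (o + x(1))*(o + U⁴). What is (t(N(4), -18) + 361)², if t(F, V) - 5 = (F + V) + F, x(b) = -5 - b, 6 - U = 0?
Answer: 23541904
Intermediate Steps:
U = 6 (U = 6 - 1*0 = 6 + 0 = 6)
N(o) = (-6 + o)*(1296 + o) (N(o) = (o + (-5 - 1*1))*(o + 6⁴) = (o + (-5 - 1))*(o + 1296) = (o - 6)*(1296 + o) = (-6 + o)*(1296 + o))
t(F, V) = 5 + V + 2*F (t(F, V) = 5 + ((F + V) + F) = 5 + (V + 2*F) = 5 + V + 2*F)
(t(N(4), -18) + 361)² = ((5 - 18 + 2*(-7776 + 4² + 1290*4)) + 361)² = ((5 - 18 + 2*(-7776 + 16 + 5160)) + 361)² = ((5 - 18 + 2*(-2600)) + 361)² = ((5 - 18 - 5200) + 361)² = (-5213 + 361)² = (-4852)² = 23541904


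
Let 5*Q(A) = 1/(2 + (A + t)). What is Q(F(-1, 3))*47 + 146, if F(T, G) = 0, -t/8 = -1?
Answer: 7347/50 ≈ 146.94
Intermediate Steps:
t = 8 (t = -8*(-1) = 8)
Q(A) = 1/(5*(10 + A)) (Q(A) = 1/(5*(2 + (A + 8))) = 1/(5*(2 + (8 + A))) = 1/(5*(10 + A)))
Q(F(-1, 3))*47 + 146 = (1/(5*(10 + 0)))*47 + 146 = ((⅕)/10)*47 + 146 = ((⅕)*(⅒))*47 + 146 = (1/50)*47 + 146 = 47/50 + 146 = 7347/50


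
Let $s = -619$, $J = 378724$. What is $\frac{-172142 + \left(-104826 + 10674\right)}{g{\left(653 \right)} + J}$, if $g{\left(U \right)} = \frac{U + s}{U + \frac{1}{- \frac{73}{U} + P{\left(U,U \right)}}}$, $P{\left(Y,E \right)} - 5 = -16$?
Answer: $- \frac{90112272815}{128157919826} \approx -0.70313$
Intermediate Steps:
$P{\left(Y,E \right)} = -11$ ($P{\left(Y,E \right)} = 5 - 16 = -11$)
$g{\left(U \right)} = \frac{-619 + U}{U + \frac{1}{-11 - \frac{73}{U}}}$ ($g{\left(U \right)} = \frac{U - 619}{U + \frac{1}{- \frac{73}{U} - 11}} = \frac{-619 + U}{U + \frac{1}{-11 - \frac{73}{U}}}$)
$\frac{-172142 + \left(-104826 + 10674\right)}{g{\left(653 \right)} + J} = \frac{-172142 + \left(-104826 + 10674\right)}{\frac{-45187 - 4398608 + 11 \cdot 653^{2}}{653 \left(72 + 11 \cdot 653\right)} + 378724} = \frac{-172142 - 94152}{\frac{-45187 - 4398608 + 11 \cdot 426409}{653 \left(72 + 7183\right)} + 378724} = - \frac{266294}{\frac{-45187 - 4398608 + 4690499}{653 \cdot 7255} + 378724} = - \frac{266294}{\frac{1}{653} \cdot \frac{1}{7255} \cdot 246704 + 378724} = - \frac{266294}{\frac{246704}{4737515} + 378724} = - \frac{266294}{\frac{1794210877564}{4737515}} = \left(-266294\right) \frac{4737515}{1794210877564} = - \frac{90112272815}{128157919826}$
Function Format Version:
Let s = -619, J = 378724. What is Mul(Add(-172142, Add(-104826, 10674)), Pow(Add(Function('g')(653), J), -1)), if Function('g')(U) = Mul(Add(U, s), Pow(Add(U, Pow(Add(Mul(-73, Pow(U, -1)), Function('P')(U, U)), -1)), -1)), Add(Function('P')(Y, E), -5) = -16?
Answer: Rational(-90112272815, 128157919826) ≈ -0.70313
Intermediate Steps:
Function('P')(Y, E) = -11 (Function('P')(Y, E) = Add(5, -16) = -11)
Function('g')(U) = Mul(Pow(Add(U, Pow(Add(-11, Mul(-73, Pow(U, -1))), -1)), -1), Add(-619, U)) (Function('g')(U) = Mul(Add(U, -619), Pow(Add(U, Pow(Add(Mul(-73, Pow(U, -1)), -11), -1)), -1)) = Mul(Add(-619, U), Pow(Add(U, Pow(Add(-11, Mul(-73, Pow(U, -1))), -1)), -1)) = Mul(Pow(Add(U, Pow(Add(-11, Mul(-73, Pow(U, -1))), -1)), -1), Add(-619, U)))
Mul(Add(-172142, Add(-104826, 10674)), Pow(Add(Function('g')(653), J), -1)) = Mul(Add(-172142, Add(-104826, 10674)), Pow(Add(Mul(Pow(653, -1), Pow(Add(72, Mul(11, 653)), -1), Add(-45187, Mul(-6736, 653), Mul(11, Pow(653, 2)))), 378724), -1)) = Mul(Add(-172142, -94152), Pow(Add(Mul(Rational(1, 653), Pow(Add(72, 7183), -1), Add(-45187, -4398608, Mul(11, 426409))), 378724), -1)) = Mul(-266294, Pow(Add(Mul(Rational(1, 653), Pow(7255, -1), Add(-45187, -4398608, 4690499)), 378724), -1)) = Mul(-266294, Pow(Add(Mul(Rational(1, 653), Rational(1, 7255), 246704), 378724), -1)) = Mul(-266294, Pow(Add(Rational(246704, 4737515), 378724), -1)) = Mul(-266294, Pow(Rational(1794210877564, 4737515), -1)) = Mul(-266294, Rational(4737515, 1794210877564)) = Rational(-90112272815, 128157919826)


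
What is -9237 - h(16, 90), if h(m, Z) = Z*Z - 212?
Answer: -17125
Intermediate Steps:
h(m, Z) = -212 + Z² (h(m, Z) = Z² - 212 = -212 + Z²)
-9237 - h(16, 90) = -9237 - (-212 + 90²) = -9237 - (-212 + 8100) = -9237 - 1*7888 = -9237 - 7888 = -17125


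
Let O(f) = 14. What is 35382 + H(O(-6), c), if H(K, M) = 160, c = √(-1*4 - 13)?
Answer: 35542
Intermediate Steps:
c = I*√17 (c = √(-4 - 13) = √(-17) = I*√17 ≈ 4.1231*I)
35382 + H(O(-6), c) = 35382 + 160 = 35542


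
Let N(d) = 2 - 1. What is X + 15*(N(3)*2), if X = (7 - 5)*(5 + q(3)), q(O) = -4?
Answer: 32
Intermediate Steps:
N(d) = 1
X = 2 (X = (7 - 5)*(5 - 4) = 2*1 = 2)
X + 15*(N(3)*2) = 2 + 15*(1*2) = 2 + 15*2 = 2 + 30 = 32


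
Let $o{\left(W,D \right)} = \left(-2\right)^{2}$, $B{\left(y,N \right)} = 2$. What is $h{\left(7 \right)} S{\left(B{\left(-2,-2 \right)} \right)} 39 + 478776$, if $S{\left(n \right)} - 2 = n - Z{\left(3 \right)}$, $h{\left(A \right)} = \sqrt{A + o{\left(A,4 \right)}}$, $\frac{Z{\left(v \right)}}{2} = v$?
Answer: $478776 - 78 \sqrt{11} \approx 4.7852 \cdot 10^{5}$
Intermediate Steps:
$Z{\left(v \right)} = 2 v$
$o{\left(W,D \right)} = 4$
$h{\left(A \right)} = \sqrt{4 + A}$ ($h{\left(A \right)} = \sqrt{A + 4} = \sqrt{4 + A}$)
$S{\left(n \right)} = -4 + n$ ($S{\left(n \right)} = 2 + \left(n - 2 \cdot 3\right) = 2 + \left(n - 6\right) = 2 + \left(-6 + n\right) = -4 + n$)
$h{\left(7 \right)} S{\left(B{\left(-2,-2 \right)} \right)} 39 + 478776 = \sqrt{4 + 7} \left(-4 + 2\right) 39 + 478776 = \sqrt{11} \left(-2\right) 39 + 478776 = - 2 \sqrt{11} \cdot 39 + 478776 = - 78 \sqrt{11} + 478776 = 478776 - 78 \sqrt{11}$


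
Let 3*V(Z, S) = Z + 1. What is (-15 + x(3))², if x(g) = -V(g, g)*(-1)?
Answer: 1681/9 ≈ 186.78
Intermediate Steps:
V(Z, S) = ⅓ + Z/3 (V(Z, S) = (Z + 1)/3 = (1 + Z)/3 = ⅓ + Z/3)
x(g) = ⅓ + g/3 (x(g) = -(⅓ + g/3)*(-1) = -(-⅓ - g/3) = ⅓ + g/3)
(-15 + x(3))² = (-15 + (⅓ + (⅓)*3))² = (-15 + (⅓ + 1))² = (-15 + 4/3)² = (-41/3)² = 1681/9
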